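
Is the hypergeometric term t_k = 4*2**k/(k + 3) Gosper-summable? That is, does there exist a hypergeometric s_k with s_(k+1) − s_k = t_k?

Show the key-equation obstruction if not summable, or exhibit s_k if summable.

No. Not Gosper-summable.

Compute t_(k+1)/t_k: get 2*(k + 3)/(k + 4).
Gosper form: A/B · C(k+1)/C(k) with A=2*k + 6, B=k + 4, C=1.
Solve (2*k + 6)·f(k+1) − (k + 3)·f(k) = 1.
Bound: deg f ≤ -1.
Negative degree bound (-1): no f exists, t_k not Gosper-summable.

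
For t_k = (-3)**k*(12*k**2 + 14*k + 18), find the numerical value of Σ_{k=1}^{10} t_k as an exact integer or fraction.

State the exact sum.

Σ = 62887170

t_(k+1)/t_k = 3*(-6*k**2 - 19*k - 22)/(6*k**2 + 7*k + 9).
Take A(k)=-3, B(k)=1, C(k)=k**2 + 7*k/6 + 3/2.
Key eq: (-3)·f(k+1) = (1)·f(k) + (k**2 + 7*k/6 + 3/2).
From deg A=0, deg B=0, deg C=2: d=2.
Coefficient equations give f(k) = -(3*k**2 - k + 3)/12.
Get s_k = R·t_k = (-3)**k*(-3*k**2 + k - 3) with R(k) = B(k−1)f(k)/C(k) = -(3*k**2 - k + 3)/(2*(6*k**2 + 7*k + 9)).
Check: Δs_k = (-3)**k*(12*k**2 + 14*k + 18). ✓
Σ_(k=1)^(10) t_k = s_(11) − s_(1) = 62887185 − (15) = 62887170.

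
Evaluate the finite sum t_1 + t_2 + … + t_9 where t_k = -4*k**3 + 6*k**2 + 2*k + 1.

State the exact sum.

t_(k+1)/t_k = (4*k**3 + 6*k**2 - 2*k - 5)/(4*k**3 - 6*k**2 - 2*k - 1).
Factor: A=1; B=1; C=k**3 - 3*k**2/2 - k/2 - 1/4.
f must satisfy (1)·f(k+1) − (1)·f(k) = k**3 - 3*k**2/2 - k/2 - 1/4.
From deg A=0, deg B=0, deg C=3: d=4.
Solve for f: f(k) = k*(k**3 - 4*k**2 + 3*k - 1)/4 (degree 4 ≤ 4).
So s_k = (B(k−1)f/C)·t_k = (k*(k**3 - 4*k**2 + 3*k - 1)/(4*k**3 - 6*k**2 - 2*k - 1))·t_k = k*(-k**3 + 4*k**2 - 3*k + 1).
Δs = -4*k**3 + 6*k**2 + 2*k + 1, as required.
Evaluate s at k=10 and k=1: -6290 and 1; difference -6291.

Σ = -6291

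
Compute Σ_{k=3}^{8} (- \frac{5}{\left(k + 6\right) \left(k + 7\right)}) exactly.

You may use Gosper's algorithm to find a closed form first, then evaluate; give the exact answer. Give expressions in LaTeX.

t_(k+1)/t_k = (k + 6)/(k + 8).
So A=k + 6 and B=k + 8, with C=1.
Solve (k + 6)·f(k+1) − (k + 7)·f(k) = 1.
Degrees (1,1,0) ⇒ d ≤ 1.
Coefficient equations give f(k) = k/6.
Then R = B(k−1)f/C = k*(k + 7)/6, so s_k = R(k)·t_k = -5*k/(6*k + 36).
Verify: -5/(k**2 + 13*k + 42) matches t_k.
Telescoping: Σ = s_(9) − s_(3) = -1/2 − (-5/18) = -2/9.

Σ = -2/9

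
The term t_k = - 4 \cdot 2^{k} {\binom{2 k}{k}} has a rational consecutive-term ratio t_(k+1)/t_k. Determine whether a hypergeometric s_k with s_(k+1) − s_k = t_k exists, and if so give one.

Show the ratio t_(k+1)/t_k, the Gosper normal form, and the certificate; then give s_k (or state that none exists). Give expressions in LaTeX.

not Gosper-summable; s_k does not exist

t_(k+1)/t_k = 4*(2*k + 1)/(k + 1).
A = 8*k + 4, B = k + 1, C = 1.
f must satisfy (8*k + 4)·f(k+1) − (k)·f(k) = 1.
From deg A=1, deg B=1, deg C=0: d=-1.
d = -1 < 0 ⇒ no nonzero polynomial f; not summable.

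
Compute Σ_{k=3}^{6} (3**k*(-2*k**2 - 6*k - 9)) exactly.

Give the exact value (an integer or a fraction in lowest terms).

r(k) = 3*(2*k**2 + 10*k + 17)/(2*k**2 + 6*k + 9) after simplifying.
A = 3, B = 1, C = k**2 + 3*k + 9/2.
Solve (3)·f(k+1) − (1)·f(k) = k**2 + 3*k + 9/2.
From deg A=0, deg B=0, deg C=2: d=2.
Match coefficients ⇒ f(k) = (k**2 + 3)/2.
Then R = B(k−1)f/C = (k**2 + 3)/(2*k**2 + 6*k + 9), so s_k = R(k)·t_k = 3**k*(-k**2 - 3).
Check: Δs_k = 3**k*(k**2 - 3*(k + 1)**2 - 6). ✓
Telescoping: Σ = s_(7) − s_(3) = -113724 − (-324) = -113400.

Σ = -113400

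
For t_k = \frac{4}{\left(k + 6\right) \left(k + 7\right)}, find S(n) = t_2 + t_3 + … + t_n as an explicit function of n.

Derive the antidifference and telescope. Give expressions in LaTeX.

Compute t_(k+1)/t_k: get (k + 6)/(k + 8).
Gosper form: A/B · C(k+1)/C(k) with A=k + 6, B=k + 8, C=1.
Solve (k + 6)·f(k+1) − (k + 7)·f(k) = 1.
Degrees (1,1,0) ⇒ d ≤ 1.
Solve for f: f(k) = k/6 (degree 1 ≤ 1).
Then R = B(k−1)f/C = k*(k + 7)/6, so s_k = R(k)·t_k = 2*k/(3*(k + 6)).
Δs = 4/(k**2 + 13*k + 42), as required.
s_(n+1) = 2*(n + 1)/(3*(n + 7)) and s_(2) = 1/6, so S(n) = (n - 1)/(2*(n + 7)).

S(n) = \frac{n - 1}{2 \left(n + 7\right)}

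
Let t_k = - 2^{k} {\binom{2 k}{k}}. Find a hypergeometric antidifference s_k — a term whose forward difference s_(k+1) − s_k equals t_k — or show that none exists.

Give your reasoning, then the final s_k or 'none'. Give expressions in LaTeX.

none — t_k is not Gosper-summable

r(k) = 4*(2*k + 1)/(k + 1) after simplifying.
So A=8*k + 4 and B=k + 1, with C=1.
Solve (8*k + 4)·f(k+1) − (k)·f(k) = 1.
Bound: deg f ≤ -1.
d = -1 < 0 ⇒ no nonzero polynomial f; not summable.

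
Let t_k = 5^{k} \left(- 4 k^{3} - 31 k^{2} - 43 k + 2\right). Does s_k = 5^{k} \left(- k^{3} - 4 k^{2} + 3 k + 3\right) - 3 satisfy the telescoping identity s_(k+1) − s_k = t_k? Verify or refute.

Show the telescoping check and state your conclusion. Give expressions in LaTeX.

Valid: the claim telescopes to t_k.

s_(k+1) = 5**(k + 1)*(3*k - (k + 1)**3 - 4*(k + 1)**2 + 6) - 3
s_(k+1) − s_k = 5**k*(-4*k**3 - 31*k**2 - 43*k + 2)
(s_(k+1) − s_k) − t_k = 0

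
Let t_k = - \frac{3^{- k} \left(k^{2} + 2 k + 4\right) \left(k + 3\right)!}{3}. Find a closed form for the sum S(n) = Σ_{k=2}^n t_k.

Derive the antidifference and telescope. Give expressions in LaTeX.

S(n) = \frac{80}{3} - \frac{3^{- n} n \left(n + 4\right)!}{3} - \frac{3^{- n} \left(n + 4\right)!}{3}

The ratio is (k + 4)*(2*k + (k + 1)**2 + 6)/(3*(k**2 + 2*k + 4)).
Take A(k)=k/3 + 4/3, B(k)=1, C(k)=k**2 + 2*k + 4.
Set up (k/3 + 4/3)·f(k+1) − (1)·f(k) − (k**2 + 2*k + 4) = 0.
d = 1 from the (1,0,2) case.
Match coefficients ⇒ f(k) = 3*k.
R(k) = B(k−1)·f(k)/C(k) = 3*k/(k**2 + 2*k + 4); s_k = R·t_k = -k*factorial(k + 3)/3**k.
Check: Δs_k = -(k**2 + 2*k + 4)*factorial(k + 3)/(3*3**k). ✓
Evaluate: s_(n+1) = -3**(-n - 1)*(n + 1)*factorial(n + 4); subtract s_(2) = -80/3 ⇒ S(n) = 80/3 - n*factorial(n + 4)/(3*3**n) - factorial(n + 4)/(3*3**n).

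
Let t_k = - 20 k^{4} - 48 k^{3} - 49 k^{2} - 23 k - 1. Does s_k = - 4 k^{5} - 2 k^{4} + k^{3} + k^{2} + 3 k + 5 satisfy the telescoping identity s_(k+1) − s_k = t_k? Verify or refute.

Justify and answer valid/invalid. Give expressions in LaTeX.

s_(k+1) = -4*k**5 - 22*k**4 - 47*k**3 - 48*k**2 - 20*k + 4
s_(k+1) − s_k = -20*k**4 - 48*k**3 - 49*k**2 - 23*k - 1
(s_(k+1) − s_k) − t_k = 0

valid; difference matches t_k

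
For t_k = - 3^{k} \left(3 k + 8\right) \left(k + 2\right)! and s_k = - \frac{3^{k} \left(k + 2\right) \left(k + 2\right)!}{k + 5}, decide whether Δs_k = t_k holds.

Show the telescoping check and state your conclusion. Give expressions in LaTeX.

Invalid: residual \frac{3^{k + 1} \left(3 k^{2} + 23 k + 39\right) \left(k + 2\right)!}{\left(k + 5\right) \left(k + 6\right)} ≠ 0.

s_(k+1) = -3**(k + 1)*(k + 3)*factorial(k + 3)/(k + 6)
s_(k+1) − s_k = -3**k*(3*k**3 + 32*k**2 + 109*k + 123)*factorial(k + 2)/((k + 5)*(k + 6))
(s_(k+1) − s_k) − t_k = 3**(k + 1)*(3*k**2 + 23*k + 39)*factorial(k + 2)/((k + 5)*(k + 6))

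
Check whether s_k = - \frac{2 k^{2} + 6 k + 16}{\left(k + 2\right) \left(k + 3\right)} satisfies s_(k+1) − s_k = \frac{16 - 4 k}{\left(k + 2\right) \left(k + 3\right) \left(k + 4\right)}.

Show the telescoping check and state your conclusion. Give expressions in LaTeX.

valid (s_(k+1) − s_k reduces to t_k)

s_(k+1) = 2*(-3*k - (k + 1)**2 - 11)/((k + 3)*(k + 4))
s_(k+1) − s_k = 4*(4 - k)/(k**3 + 9*k**2 + 26*k + 24)
(s_(k+1) − s_k) − t_k = 0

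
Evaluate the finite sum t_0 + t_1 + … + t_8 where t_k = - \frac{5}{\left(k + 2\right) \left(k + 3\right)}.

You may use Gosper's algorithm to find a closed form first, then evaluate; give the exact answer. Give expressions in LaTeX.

Ratio r(k) = (k + 2)/(k + 4).
Gosper form: A/B · C(k+1)/C(k) with A=k + 2, B=k + 4, C=1.
Solve (k + 2)·f(k+1) − (k + 3)·f(k) = 1.
Bound: deg f ≤ 1.
A polynomial solution: f(k) = k/2.
Then R = B(k−1)f/C = k*(k + 3)/2, so s_k = R(k)·t_k = -5*k/(2*k + 4).
s_(k+1) − s_k = -5/(k**2 + 5*k + 6) = t_k.
Evaluate s at k=9 and k=0: -45/22 and 0; difference -45/22.

Σ = -45/22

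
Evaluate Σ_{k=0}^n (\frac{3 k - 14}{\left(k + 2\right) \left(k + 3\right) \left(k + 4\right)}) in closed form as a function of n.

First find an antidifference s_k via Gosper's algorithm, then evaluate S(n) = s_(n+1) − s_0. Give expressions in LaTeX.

S(n) = \frac{- 2 n^{2} - 23 n - 21}{3 \left(n^{2} + 7 n + 12\right)}

The ratio is (k + 2)*(3*k - 11)/((k + 5)*(3*k - 14)).
Normal form (A,B,C) = (k + 2, k + 5, k - 14/3).
f must satisfy (k + 2)·f(k+1) − (k + 4)·f(k) = k - 14/3.
Degrees (1,1,1) ⇒ d ≤ 2.
Solve for f: f(k) = -k*(2*k + 19)/9 (degree 2 ≤ 2).
R(k) = B(k−1)·f(k)/C(k) = -k*(k + 4)*(2*k + 19)/(3*(3*k - 14)); s_k = R·t_k = k*(-2*k - 19)/(3*(k + 2)*(k + 3)).
Verify: (3*k - 14)/(k**3 + 9*k**2 + 26*k + 24) matches t_k.
s_(n+1) = (-2*n**2 - 23*n - 21)/(3*(n**2 + 7*n + 12)) and s_(0) = 0, so S(n) = (-2*n**2 - 23*n - 21)/(3*(n**2 + 7*n + 12)).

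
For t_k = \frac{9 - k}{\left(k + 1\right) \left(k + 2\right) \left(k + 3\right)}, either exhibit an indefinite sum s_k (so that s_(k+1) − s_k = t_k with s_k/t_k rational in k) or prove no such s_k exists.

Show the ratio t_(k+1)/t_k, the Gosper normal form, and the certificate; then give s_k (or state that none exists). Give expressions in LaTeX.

The ratio is (k - 8)*(k + 1)/((k - 9)*(k + 4)).
Gosper form: A/B · C(k+1)/C(k) with A=k + 1, B=k + 4, C=k - 9.
Need (k + 1)·f(k+1) − (k + 3)·f(k) = k - 9.
From deg A=1, deg B=1, deg C=1: d=2.
Solving with deg f ≤ 2: f(k) = -k*(2*k + 7).
So s_k = (B(k−1)f/C)·t_k = (-k*(k + 3)*(2*k + 7)/(k - 9))·t_k = k*(2*k + 7)/((k + 1)*(k + 2)).
Verify: (9 - k)/(k**3 + 6*k**2 + 11*k + 6) matches t_k.

s_k = \frac{k \left(2 k + 7\right)}{\left(k + 1\right) \left(k + 2\right)}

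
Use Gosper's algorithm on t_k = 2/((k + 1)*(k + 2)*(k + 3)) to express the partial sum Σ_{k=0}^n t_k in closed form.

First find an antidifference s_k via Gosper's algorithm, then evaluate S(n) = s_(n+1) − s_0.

S(n) = (n**2 + 5*n + 4)/(2*(n**2 + 5*n + 6))

t_(k+1)/t_k = (k + 1)/(k + 4).
Normal form (A,B,C) = (k + 1, k + 4, 1).
f must satisfy (k + 1)·f(k+1) − (k + 3)·f(k) = 1.
Bound: deg f ≤ 2.
A polynomial solution: f(k) = k*(k + 3)/4.
R(k) = B(k−1)·f(k)/C(k) = k*(k + 3)**2/4; s_k = R·t_k = k*(k + 3)/(2*(k + 1)*(k + 2)).
s_(k+1) − s_k = 2/(k**3 + 6*k**2 + 11*k + 6) = t_k.
Evaluate: s_(n+1) = (n**2 + 5*n + 4)/(2*(n**2 + 5*n + 6)); subtract s_(0) = 0 ⇒ S(n) = (n**2 + 5*n + 4)/(2*(n**2 + 5*n + 6)).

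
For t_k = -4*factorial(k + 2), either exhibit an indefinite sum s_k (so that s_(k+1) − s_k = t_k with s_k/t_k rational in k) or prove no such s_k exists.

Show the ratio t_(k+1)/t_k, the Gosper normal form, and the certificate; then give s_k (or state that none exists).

none (Gosper's algorithm certifies no s_k)

Ratio r(k) = k + 3.
Factor: A=k + 3; B=1; C=1.
Solve (k + 3)·f(k+1) − (1)·f(k) = 1.
d = -1 from the (1,0,0) case.
deg f ≤ -1 is impossible — no certificate.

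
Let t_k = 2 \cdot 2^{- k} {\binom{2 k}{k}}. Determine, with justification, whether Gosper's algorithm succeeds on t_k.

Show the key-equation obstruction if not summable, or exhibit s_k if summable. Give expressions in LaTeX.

t_(k+1)/t_k = (2*k + 1)/(k + 1).
Take A(k)=2*k + 1, B(k)=k + 1, C(k)=1.
Set up (2*k + 1)·f(k+1) − (k)·f(k) − (1) = 0.
Bound: deg f ≤ -1.
Negative degree bound (-1): no f exists, t_k not Gosper-summable.

No — t_k has no hypergeometric antidifference.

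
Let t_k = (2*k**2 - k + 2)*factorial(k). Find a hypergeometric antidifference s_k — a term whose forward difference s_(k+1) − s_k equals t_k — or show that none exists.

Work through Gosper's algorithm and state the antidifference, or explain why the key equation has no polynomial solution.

s_k = (2*k - 3)*factorial(k)

Compute t_(k+1)/t_k: get (k + 1)*(-k + 2*(k + 1)**2 + 1)/(2*k**2 - k + 2).
Gosper form: A/B · C(k+1)/C(k) with A=k + 1, B=1, C=k**2 - k/2 + 1.
Solve (k + 1)·f(k+1) − (1)·f(k) = k**2 - k/2 + 1.
deg f ≤ 1 (via 1,0,2).
Solving with deg f ≤ 1: f(k) = (2*k - 3)/2.
Get s_k = R·t_k = (2*k - 3)*factorial(k) with R(k) = B(k−1)f(k)/C(k) = (2*k - 3)/(2*k**2 - k + 2).
s_(k+1) − s_k = (2*k**2 - k + 2)*factorial(k) = t_k.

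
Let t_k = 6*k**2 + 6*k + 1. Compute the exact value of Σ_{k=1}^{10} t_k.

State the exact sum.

Ratio r(k) = (6*k**2 + 18*k + 13)/(6*k**2 + 6*k + 1).
Gosper form: A/B · C(k+1)/C(k) with A=1, B=1, C=k**2 + k + 1/6.
f must satisfy (1)·f(k+1) − (1)·f(k) = k**2 + k + 1/6.
deg f ≤ 3 (via 0,0,2).
A polynomial solution: f(k) = k*(2*k**2 - 1)/6.
Certificate R = B(k−1)f/C = k*(2*k**2 - 1)/(6*k**2 + 6*k + 1) gives s_k = 2*k**3 - k.
Check: Δs_k = 6*k**2 + 6*k + 1. ✓
Sum = s_(11) − s_(1); s_(11) = 2651, s_(1) = 1 ⇒ 2650.

Σ = 2650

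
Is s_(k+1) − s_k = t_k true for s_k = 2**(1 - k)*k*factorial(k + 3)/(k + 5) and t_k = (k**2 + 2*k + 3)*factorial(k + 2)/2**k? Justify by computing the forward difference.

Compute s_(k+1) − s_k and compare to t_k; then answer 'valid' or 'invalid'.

Invalid: residual -2**(1 - k)*(k**3 + 7*k**2 + 11*k + 15)*factorial(k + 2)/((k + 5)*(k + 6)) ≠ 0.

s_(k+1) = (k + 1)*factorial(k + 4)/(2**k*(k + 6))
s_(k+1) − s_k = (k**3 + 8*k**2 + 17*k + 20)*factorial(k + 3)/(2**k*(k + 5)*(k + 6))
(s_(k+1) − s_k) − t_k = -2**(1 - k)*(k**3 + 7*k**2 + 11*k + 15)*factorial(k + 2)/((k + 5)*(k + 6))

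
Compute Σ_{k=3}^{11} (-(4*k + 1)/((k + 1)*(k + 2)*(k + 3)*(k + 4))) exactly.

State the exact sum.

Step 1: r(k) = (k + 1)*(4*k + 5)/((k + 5)*(4*k + 1)).
Factor: A=k + 1; B=k + 5; C=k + 1/4.
Solve (k + 1)·f(k+1) − (k + 4)·f(k) = k + 1/4.
d = 3 from the (1,1,1) case.
Solve for f: f(k) = k*(k**2 + 6*k - 1)/24 (degree 3 ≤ 3).
So s_k = (B(k−1)f/C)·t_k = (k*(k + 4)*(k**2 + 6*k - 1)/(6*(4*k + 1)))·t_k = k*(-k**2 - 6*k + 1)/(6*(k + 1)*(k + 2)*(k + 3)).
s_(k+1) − s_k = (-4*k - 1)/(k**4 + 10*k**3 + 35*k**2 + 50*k + 24) = t_k.
Σ_(k=3)^(11) t_k = s_(12) − s_(3) = -43/273 − (-13/120) = -179/3640.

Σ = -179/3640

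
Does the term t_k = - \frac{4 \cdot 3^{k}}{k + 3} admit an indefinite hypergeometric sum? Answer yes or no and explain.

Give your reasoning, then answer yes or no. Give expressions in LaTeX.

No. Not Gosper-summable.

t_(k+1)/t_k = 3*(k + 3)/(k + 4).
So A=3*k + 9 and B=k + 4, with C=1.
Solve (3*k + 9)·f(k+1) − (k + 3)·f(k) = 1.
deg f ≤ -1 (via 1,1,0).
deg f ≤ -1 is impossible — no certificate.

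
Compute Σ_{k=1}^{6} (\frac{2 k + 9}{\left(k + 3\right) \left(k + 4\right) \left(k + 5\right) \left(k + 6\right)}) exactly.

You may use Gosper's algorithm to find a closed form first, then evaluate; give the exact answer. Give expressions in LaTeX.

Σ = 1/30

Compute t_(k+1)/t_k: get (k + 3)*(2*k + 11)/((k + 7)*(2*k + 9)).
Normal form (A,B,C) = (k + 3, k + 7, k + 9/2).
Solve (k + 3)·f(k+1) − (k + 6)·f(k) = k + 9/2.
From deg A=1, deg B=1, deg C=1: d=3.
A polynomial solution: f(k) = k*(k + 4)*(k + 8)/30.
R(k) = B(k−1)·f(k)/C(k) = k*(k + 4)*(k + 6)*(k + 8)/(15*(2*k + 9)); s_k = R·t_k = k*(k + 8)/(15*(k**2 + 8*k + 15)).
Δs = (2*k + 9)/(k**4 + 18*k**3 + 119*k**2 + 342*k + 360), as required.
Telescoping: Σ = s_(7) − s_(1) = 7/120 − (1/40) = 1/30.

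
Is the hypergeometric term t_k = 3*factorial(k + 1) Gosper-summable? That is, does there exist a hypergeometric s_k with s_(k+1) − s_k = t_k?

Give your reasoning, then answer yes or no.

No. Not Gosper-summable.

Compute t_(k+1)/t_k: get k + 2.
Take A(k)=k + 2, B(k)=1, C(k)=1.
f must satisfy (k + 2)·f(k+1) − (1)·f(k) = 1.
Bound: deg f ≤ -1.
Negative degree bound (-1): no f exists, t_k not Gosper-summable.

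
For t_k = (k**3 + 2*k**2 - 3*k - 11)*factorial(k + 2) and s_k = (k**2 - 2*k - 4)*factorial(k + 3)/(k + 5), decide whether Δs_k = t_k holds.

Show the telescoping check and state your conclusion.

s_(k+1) = (k**2 - 5)*factorial(k + 4)/(k + 6)
s_(k+1) − s_k = (k**4 + 8*k**3 + 11*k**2 - 29*k - 76)*factorial(k + 3)/((k + 5)*(k + 6))
(s_(k+1) − s_k) − t_k = -2*(k**4 + 7*k**3 + 6*k**2 - 24*k - 51)*factorial(k + 2)/((k + 5)*(k + 6))

Invalid: residual -2*(k**4 + 7*k**3 + 6*k**2 - 24*k - 51)*factorial(k + 2)/((k + 5)*(k + 6)) ≠ 0.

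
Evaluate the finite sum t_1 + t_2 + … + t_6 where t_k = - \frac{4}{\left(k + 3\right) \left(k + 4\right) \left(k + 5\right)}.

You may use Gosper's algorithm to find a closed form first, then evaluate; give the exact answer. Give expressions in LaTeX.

t_(k+1)/t_k = (k + 3)/(k + 6).
So A=k + 3 and B=k + 6, with C=1.
f must satisfy (k + 3)·f(k+1) − (k + 5)·f(k) = 1.
deg f ≤ 2 (via 1,1,0).
A polynomial solution: f(k) = k*(k + 7)/24.
Get s_k = R·t_k = k*(-k - 7)/(6*(k + 3)*(k + 4)) with R(k) = B(k−1)f(k)/C(k) = k*(k + 5)*(k + 7)/24.
Check: Δs_k = -4/(k**3 + 12*k**2 + 47*k + 60). ✓
Evaluate s at k=7 and k=1: -49/330 and -1/15; difference -9/110.

Σ = -9/110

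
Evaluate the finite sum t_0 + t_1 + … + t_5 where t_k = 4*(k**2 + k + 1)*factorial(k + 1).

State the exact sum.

t_(k+1)/t_k = (k + 2)*(k + (k + 1)**2 + 2)/(k**2 + k + 1).
A = k + 2, B = 1, C = k**2 + k + 1.
Key eq: (k + 2)·f(k+1) = (1)·f(k) + (k**2 + k + 1).
From deg A=1, deg B=0, deg C=2: d=1.
A polynomial solution: f(k) = k - 1.
Certificate R = B(k−1)f/C = (k - 1)/(k**2 + k + 1) gives s_k = 4*(k - 1)*factorial(k + 1).
Δs = 4*(k**2 + k + 1)*factorial(k + 1), as required.
Evaluate s at k=6 and k=0: 100800 and -4; difference 100804.

Σ = 100804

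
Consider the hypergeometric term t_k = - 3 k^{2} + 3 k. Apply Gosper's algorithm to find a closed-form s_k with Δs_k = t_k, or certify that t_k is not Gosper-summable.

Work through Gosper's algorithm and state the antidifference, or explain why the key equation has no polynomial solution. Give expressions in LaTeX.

s_k = k \left(- k^{2} + 3 k - 2\right)

The ratio is (k + 1)/(k - 1).
So A=1 and B=1, with C=k**2 - k.
f must satisfy (1)·f(k+1) − (1)·f(k) = k**2 - k.
From deg A=0, deg B=0, deg C=2: d=3.
Solve for f: f(k) = k*(k - 2)*(k - 1)/3 (degree 3 ≤ 3).
Get s_k = R·t_k = k*(-k**2 + 3*k - 2) with R(k) = B(k−1)f(k)/C(k) = (k - 2)/3.
s_(k+1) − s_k = 3*k*(1 - k) = t_k.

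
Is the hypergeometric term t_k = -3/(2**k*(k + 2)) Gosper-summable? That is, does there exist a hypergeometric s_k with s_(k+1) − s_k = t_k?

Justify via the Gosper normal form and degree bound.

No; the degree bound rules out any f.

Ratio r(k) = (k + 2)/(2*(k + 3)).
So A=k/2 + 1 and B=k + 3, with C=1.
Key eq: (k/2 + 1)·f(k+1) = (k + 2)·f(k) + (1).
Degrees (1,1,0) ⇒ d ≤ -1.
Negative degree bound (-1): no f exists, t_k not Gosper-summable.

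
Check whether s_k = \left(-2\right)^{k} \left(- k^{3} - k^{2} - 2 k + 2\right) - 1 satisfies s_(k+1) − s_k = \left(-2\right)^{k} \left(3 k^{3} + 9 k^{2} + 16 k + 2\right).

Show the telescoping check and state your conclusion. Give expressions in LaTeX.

s_(k+1) = 2*(-2)**k*(2*k + (k + 1)**3 + (k + 1)**2) - 1
s_(k+1) − s_k = (-2)**k*(3*k**3 + 9*k**2 + 16*k + 2)
(s_(k+1) − s_k) − t_k = 0

Valid — Δs_k = t_k.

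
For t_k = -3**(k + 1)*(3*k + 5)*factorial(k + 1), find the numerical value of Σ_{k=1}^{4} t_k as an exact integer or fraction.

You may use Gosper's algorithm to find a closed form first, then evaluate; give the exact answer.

Ratio r(k) = 3*(k + 2)*(3*k + 8)/(3*k + 5).
So A=3*k + 6 and B=1, with C=k + 5/3.
Need (3*k + 6)·f(k+1) − (1)·f(k) = k + 5/3.
Degrees (1,0,1) ⇒ d ≤ 0.
Coefficient equations give f(k) = 1/3.
So s_k = (B(k−1)f/C)·t_k = (1/(3*k + 5))·t_k = -3**(k + 1)*factorial(k + 1).
s_(k+1) − s_k = -3**(k + 1)*(3*k + 5)*factorial(k + 1) = t_k.
Evaluate s at k=5 and k=1: -524880 and -18; difference -524862.

Σ = -524862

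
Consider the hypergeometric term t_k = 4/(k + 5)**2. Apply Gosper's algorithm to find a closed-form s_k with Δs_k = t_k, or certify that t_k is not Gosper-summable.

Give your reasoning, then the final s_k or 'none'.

no hypergeometric antidifference exists

Compute t_(k+1)/t_k: get (k + 5)**2/(k + 6)**2.
Normal form (A,B,C) = (k**2 + 10*k + 25, k**2 + 12*k + 36, 1).
Set up (k**2 + 10*k + 25)·f(k+1) − (k**2 + 10*k + 25)·f(k) − (1) = 0.
From deg A=2, deg B=2, deg C=0: d=0.
Put f(k) = c0: A·f(k+1) − B(k−1)·f(k) − C = -1; need -1 = 0 — inconsistent ⇒ no f, not summable.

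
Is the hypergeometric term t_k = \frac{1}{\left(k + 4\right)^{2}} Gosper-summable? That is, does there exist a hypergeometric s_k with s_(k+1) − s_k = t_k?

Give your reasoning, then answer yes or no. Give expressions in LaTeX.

No. Not Gosper-summable.

The ratio is (k + 4)**2/(k + 5)**2.
Gosper form: A/B · C(k+1)/C(k) with A=k**2 + 8*k + 16, B=k**2 + 10*k + 25, C=1.
Solve (k**2 + 8*k + 16)·f(k+1) − (k**2 + 8*k + 16)·f(k) = 1.
d = 0 from the (2,2,0) case.
Put f(k) = c0: A·f(k+1) − B(k−1)·f(k) − C = -1; need -1 = 0 — inconsistent ⇒ no f, not summable.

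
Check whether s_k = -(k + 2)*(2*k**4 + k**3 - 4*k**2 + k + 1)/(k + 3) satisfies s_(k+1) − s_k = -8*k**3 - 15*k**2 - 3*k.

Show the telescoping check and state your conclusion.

s_(k+1) = -(k + 3)*(k + 2*(k + 1)**4 + (k + 1)**3 - 4*(k + 1)**2 + 2)/(k + 4)
s_(k+1) − s_k = (-8*k**5 - 65*k**4 - 166*k**3 - 149*k**2 - 28*k - 1)/(k**2 + 7*k + 12)
(s_(k+1) − s_k) − t_k = (6*k**4 + 38*k**3 + 52*k**2 + 8*k - 1)/(k**2 + 7*k + 12)

Invalid: residual (6*k**4 + 38*k**3 + 52*k**2 + 8*k - 1)/(k**2 + 7*k + 12) ≠ 0.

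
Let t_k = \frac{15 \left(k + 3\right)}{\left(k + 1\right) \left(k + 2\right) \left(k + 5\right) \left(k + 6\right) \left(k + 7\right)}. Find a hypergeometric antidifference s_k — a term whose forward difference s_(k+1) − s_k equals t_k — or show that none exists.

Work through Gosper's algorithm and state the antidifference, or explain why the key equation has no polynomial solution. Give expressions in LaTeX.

r(k) = (k + 1)*(k + 4)*(k + 5)/((k + 3)**2*(k + 8)) after simplifying.
Take A(k)=k + 1, B(k)=k + 8, C(k)=k**3 + 10*k**2 + 33*k + 36.
Solve (k + 1)·f(k+1) − (k + 7)·f(k) = k**3 + 10*k**2 + 33*k + 36.
deg f ≤ 6 (via 1,1,3).
Match coefficients ⇒ f(k) = k*(k + 2)*(k + 3)*(k + 4)*(k**2 + 12*k + 41)/90.
Certificate R = B(k−1)f/C = k*(k + 2)*(k + 7)*(k**2 + 12*k + 41)/(90*(k + 3)) gives s_k = k*(k**2 + 12*k + 41)/(6*(k**3 + 12*k**2 + 41*k + 30)).
Check: Δs_k = 15*(k + 3)/(k**5 + 21*k**4 + 163*k**3 + 567*k**2 + 844*k + 420). ✓

s_k = \frac{k \left(k^{2} + 12 k + 41\right)}{6 \left(k^{3} + 12 k^{2} + 41 k + 30\right)}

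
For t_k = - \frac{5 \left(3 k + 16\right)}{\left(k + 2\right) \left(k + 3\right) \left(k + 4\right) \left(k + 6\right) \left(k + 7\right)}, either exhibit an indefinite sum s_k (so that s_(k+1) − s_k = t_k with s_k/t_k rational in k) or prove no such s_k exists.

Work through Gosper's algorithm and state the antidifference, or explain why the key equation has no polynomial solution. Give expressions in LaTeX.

Step 1: r(k) = (k + 2)*(k + 6)*(3*k + 19)/((k + 5)*(k + 8)*(3*k + 16)).
So A=k + 2 and B=k + 8, with C=k**2 + 31*k/3 + 80/3.
Key eq: (k + 2)·f(k+1) = (k + 7)·f(k) + (k**2 + 31*k/3 + 80/3).
From deg A=1, deg B=1, deg C=2: d=5.
Solving with deg f ≤ 5: f(k) = k*(k + 4)*(k + 5)*(k**2 + 11*k + 36)/108.
Then R = B(k−1)f/C = k*(k + 4)*(k + 7)*(k**2 + 11*k + 36)/(36*(3*k + 16)), so s_k = R(k)·t_k = 5*k*(-k**2 - 11*k - 36)/(36*(k**3 + 11*k**2 + 36*k + 36)).
Δs = 5*(-3*k - 16)/(k**5 + 22*k**4 + 185*k**3 + 740*k**2 + 1404*k + 1008), as required.

s_k = \frac{5 k \left(- k^{2} - 11 k - 36\right)}{36 \left(k^{3} + 11 k^{2} + 36 k + 36\right)}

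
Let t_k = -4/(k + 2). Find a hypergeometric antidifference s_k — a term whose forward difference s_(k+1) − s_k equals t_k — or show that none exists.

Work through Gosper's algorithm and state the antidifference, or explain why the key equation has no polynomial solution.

not Gosper-summable; s_k does not exist

Compute t_(k+1)/t_k: get (k + 2)/(k + 3).
A = k + 2, B = k + 3, C = 1.
Solve (k + 2)·f(k+1) − (k + 2)·f(k) = 1.
deg f ≤ 0 (via 1,1,0).
Generic f = c0 gives residual -1; -1 = 0 cannot hold, so t_k is not Gosper-summable.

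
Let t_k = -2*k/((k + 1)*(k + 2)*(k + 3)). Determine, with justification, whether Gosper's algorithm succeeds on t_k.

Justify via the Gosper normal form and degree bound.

Yes. s_k = k*(1 - k)/(2*(k + 1)*(k + 2)).

Ratio r(k) = (k + 1)**2/(k*(k + 4)).
Normal form (A,B,C) = (k + 1, k + 4, k).
f must satisfy (k + 1)·f(k+1) − (k + 3)·f(k) = k.
d = 2 from the (1,1,1) case.
Match coefficients ⇒ f(k) = k*(k - 1)/4.
Certificate R = B(k−1)f/C = (k - 1)*(k + 3)/4 gives s_k = k*(1 - k)/(2*(k + 1)*(k + 2)).
Δs = -2*k/(k**3 + 6*k**2 + 11*k + 6), as required.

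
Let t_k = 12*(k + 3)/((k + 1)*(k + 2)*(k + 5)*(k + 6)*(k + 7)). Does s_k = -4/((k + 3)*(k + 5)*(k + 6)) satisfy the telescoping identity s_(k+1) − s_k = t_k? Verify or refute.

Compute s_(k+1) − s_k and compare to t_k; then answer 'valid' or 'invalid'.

s_(k+1) = -4/((k + 4)*(k + 6)*(k + 7))
s_(k+1) − s_k = 4*(3*k + 13)/(k**5 + 25*k**4 + 245*k**3 + 1175*k**2 + 2754*k + 2520)
(s_(k+1) − s_k) − t_k = 8*(-4*k**2 - 27*k - 41)/(k**7 + 28*k**6 + 322*k**5 + 1960*k**4 + 6769*k**3 + 13132*k**2 + 13068*k + 5040)

Invalid: residual 8*(-4*k**2 - 27*k - 41)/(k**7 + 28*k**6 + 322*k**5 + 1960*k**4 + 6769*k**3 + 13132*k**2 + 13068*k + 5040) ≠ 0.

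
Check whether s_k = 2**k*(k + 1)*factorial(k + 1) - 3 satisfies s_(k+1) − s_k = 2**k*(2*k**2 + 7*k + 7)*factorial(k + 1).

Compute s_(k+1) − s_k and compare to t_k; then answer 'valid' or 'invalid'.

s_(k+1) = 2**(k + 1)*(k + 2)*factorial(k + 2) - 3
s_(k+1) − s_k = 2**k*(2*k**2 + 7*k + 7)*factorial(k + 1)
(s_(k+1) − s_k) − t_k = 0

valid (s_(k+1) − s_k reduces to t_k)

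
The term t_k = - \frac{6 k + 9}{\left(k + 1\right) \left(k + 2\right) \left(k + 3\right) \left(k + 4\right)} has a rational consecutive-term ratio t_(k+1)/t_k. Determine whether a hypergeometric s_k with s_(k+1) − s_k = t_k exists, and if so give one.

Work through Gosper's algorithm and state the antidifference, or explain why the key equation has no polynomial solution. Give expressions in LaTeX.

s_k = - \frac{k \left(2 k^{2} + 12 k + 13\right)}{3 \left(k + 1\right) \left(k + 2\right) \left(k + 3\right)}

r(k) = (k + 1)*(2*k + 5)/((k + 5)*(2*k + 3)) after simplifying.
Gosper form: A/B · C(k+1)/C(k) with A=k + 1, B=k + 5, C=k + 3/2.
Key eq: (k + 1)·f(k+1) = (k + 4)·f(k) + (k + 3/2).
Degrees (1,1,1) ⇒ d ≤ 3.
A polynomial solution: f(k) = k*(2*k**2 + 12*k + 13)/18.
So s_k = (B(k−1)f/C)·t_k = (k*(k + 4)*(2*k**2 + 12*k + 13)/(9*(2*k + 3)))·t_k = -k*(2*k**2 + 12*k + 13)/(3*(k + 1)*(k + 2)*(k + 3)).
s_(k+1) − s_k = 3*(-2*k - 3)/(k**4 + 10*k**3 + 35*k**2 + 50*k + 24) = t_k.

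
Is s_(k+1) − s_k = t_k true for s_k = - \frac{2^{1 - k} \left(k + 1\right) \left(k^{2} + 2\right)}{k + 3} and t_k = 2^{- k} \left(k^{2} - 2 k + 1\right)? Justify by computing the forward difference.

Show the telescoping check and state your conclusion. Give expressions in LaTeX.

s_(k+1) = -(k + 2)*((k + 1)**2 + 2)/(2**k*(k + 4))
s_(k+1) − s_k = (k**4 + 3*k**3 - 7*k**2 - 7*k - 2)/(2**k*(k**2 + 7*k + 12))
(s_(k+1) − s_k) − t_k = 2**(1 - k)*(-k**3 - 3*k**2 + 5*k - 7)/(k**2 + 7*k + 12)

Invalid: residual \frac{2^{1 - k} \left(- k^{3} - 3 k^{2} + 5 k - 7\right)}{k^{2} + 7 k + 12} ≠ 0.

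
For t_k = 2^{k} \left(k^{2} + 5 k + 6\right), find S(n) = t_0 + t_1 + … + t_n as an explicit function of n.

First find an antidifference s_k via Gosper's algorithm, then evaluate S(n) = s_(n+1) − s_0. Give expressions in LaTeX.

S(n) = 2 \cdot 2^{n} n^{2} + 6 \cdot 2^{n} n + 8 \cdot 2^{n} - 2

r(k) = 2*(k + 4)/(k + 2) after simplifying.
Take A(k)=2, B(k)=1, C(k)=k**2 + 5*k + 6.
Need (2)·f(k+1) − (1)·f(k) = k**2 + 5*k + 6.
Degrees (0,0,2) ⇒ d ≤ 2.
Solve for f: f(k) = k**2 + k + 2 (degree 2 ≤ 2).
Then R = B(k−1)f/C = (k**2 + k + 2)/((k + 2)*(k + 3)), so s_k = R(k)·t_k = 2**k*(k**2 + k + 2).
s_(k+1) − s_k = 2**k*(k**2 + 5*k + 6) = t_k.
s_(n+1) = 2**(n + 1)*(n**2 + 3*n + 4) and s_(0) = 2, so S(n) = 2*2**n*n**2 + 6*2**n*n + 8*2**n - 2.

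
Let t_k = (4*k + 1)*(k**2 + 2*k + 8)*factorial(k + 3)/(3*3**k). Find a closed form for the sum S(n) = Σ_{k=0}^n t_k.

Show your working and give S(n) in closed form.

r(k) = (k + 4)*(4*k + 5)*(2*k + (k + 1)**2 + 10)/(3*(4*k + 1)*(k**2 + 2*k + 8)) after simplifying.
So A=k/3 + 4/3 and B=1, with C=k**3 + 9*k**2/4 + 17*k/2 + 2.
Set up (k/3 + 4/3)·f(k+1) − (1)·f(k) − (k**3 + 9*k**2/4 + 17*k/2 + 2) = 0.
Degrees (1,0,3) ⇒ d ≤ 2.
A polynomial solution: f(k) = 3*(4*k**2 - 3*k + 4)/4.
Certificate R = B(k−1)f/C = 3*(4*k**2 - 3*k + 4)/((4*k + 1)*(k**2 + 2*k + 8)) gives s_k = (4*k**2 - 3*k + 4)*factorial(k + 3)/3**k.
Verify: (4*k + 1)*(k**2 + 2*k + 8)*factorial(k + 3)/(3*3**k) matches t_k.
Σ_(k=0)^n t_k = s_(n+1) − s_(0) = (3**(-n - 1)*(4*n**2 + 5*n + 5)*factorial(n + 4)) − (24), i.e. (-72*3**n + 4*n**6*factorial(n) + 45*n**5*factorial(n) + 195*n**4*factorial(n) + 425*n**3*factorial(n) + 521*n**2*factorial(n) + 370*n*factorial(n) + 120*factorial(n))/(3*3**n).

S(n) = (-72*3**n + 4*n**6*factorial(n) + 45*n**5*factorial(n) + 195*n**4*factorial(n) + 425*n**3*factorial(n) + 521*n**2*factorial(n) + 370*n*factorial(n) + 120*factorial(n))/(3*3**n)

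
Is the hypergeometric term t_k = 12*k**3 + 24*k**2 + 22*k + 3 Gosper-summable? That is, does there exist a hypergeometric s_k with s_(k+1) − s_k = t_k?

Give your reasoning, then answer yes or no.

Yes. s_k = k*(3*k**3 + 2*k**2 + 2*k - 4).

Step 1: r(k) = (12*k**3 + 60*k**2 + 106*k + 61)/(12*k**3 + 24*k**2 + 22*k + 3).
Factor: A=1; B=1; C=k**3 + 2*k**2 + 11*k/6 + 1/4.
Need (1)·f(k+1) − (1)·f(k) = k**3 + 2*k**2 + 11*k/6 + 1/4.
deg f ≤ 4 (via 0,0,3).
A polynomial solution: f(k) = k*(3*k**3 + 2*k**2 + 2*k - 4)/12.
Then R = B(k−1)f/C = k*(3*k**3 + 2*k**2 + 2*k - 4)/(12*k**3 + 24*k**2 + 22*k + 3), so s_k = R(k)·t_k = k*(3*k**3 + 2*k**2 + 2*k - 4).
Check: Δs_k = 12*k**3 + 24*k**2 + 22*k + 3. ✓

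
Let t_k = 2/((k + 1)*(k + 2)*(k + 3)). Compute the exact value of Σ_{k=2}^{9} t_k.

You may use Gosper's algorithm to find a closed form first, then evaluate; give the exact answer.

Σ = 5/66

r(k) = (k + 1)/(k + 4) after simplifying.
Take A(k)=k + 1, B(k)=k + 4, C(k)=1.
Need (k + 1)·f(k+1) − (k + 3)·f(k) = 1.
d = 2 from the (1,1,0) case.
Coefficient equations give f(k) = k*(k + 3)/4.
Get s_k = R·t_k = k*(k + 3)/(2*(k + 1)*(k + 2)) with R(k) = B(k−1)f(k)/C(k) = k*(k + 3)**2/4.
Δs = 2/(k**3 + 6*k**2 + 11*k + 6), as required.
Evaluate s at k=10 and k=2: 65/132 and 5/12; difference 5/66.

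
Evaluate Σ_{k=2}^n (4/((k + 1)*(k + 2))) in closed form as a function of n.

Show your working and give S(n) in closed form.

r(k) = (k + 1)/(k + 3) after simplifying.
So A=k + 1 and B=k + 3, with C=1.
Set up (k + 1)·f(k+1) − (k + 2)·f(k) − (1) = 0.
Degrees (1,1,0) ⇒ d ≤ 1.
A polynomial solution: f(k) = k.
Then R = B(k−1)f/C = k*(k + 2), so s_k = R(k)·t_k = 4*k/(k + 1).
Δs = 4/(k**2 + 3*k + 2), as required.
Evaluate: s_(n+1) = 4*(n + 1)/(n + 2); subtract s_(2) = 8/3 ⇒ S(n) = 4*(n - 1)/(3*(n + 2)).

S(n) = 4*(n - 1)/(3*(n + 2))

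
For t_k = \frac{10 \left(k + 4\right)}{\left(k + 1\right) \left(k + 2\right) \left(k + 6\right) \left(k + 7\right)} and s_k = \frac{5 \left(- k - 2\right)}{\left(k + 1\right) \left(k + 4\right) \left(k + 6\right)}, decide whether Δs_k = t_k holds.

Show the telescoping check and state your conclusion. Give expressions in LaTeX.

Invalid: residual \frac{10 \left(- 3 k^{2} - 25 k - 46\right)}{k^{6} + 25 k^{5} + 247 k^{4} + 1219 k^{3} + 3112 k^{2} + 3796 k + 1680} ≠ 0.

s_(k+1) = 5*(-k - 3)/((k + 2)*(k + 5)*(k + 7))
s_(k+1) − s_k = 10*(k**3 + 10*k**2 + 31*k + 34)/(k**6 + 25*k**5 + 247*k**4 + 1219*k**3 + 3112*k**2 + 3796*k + 1680)
(s_(k+1) − s_k) − t_k = 10*(-3*k**2 - 25*k - 46)/(k**6 + 25*k**5 + 247*k**4 + 1219*k**3 + 3112*k**2 + 3796*k + 1680)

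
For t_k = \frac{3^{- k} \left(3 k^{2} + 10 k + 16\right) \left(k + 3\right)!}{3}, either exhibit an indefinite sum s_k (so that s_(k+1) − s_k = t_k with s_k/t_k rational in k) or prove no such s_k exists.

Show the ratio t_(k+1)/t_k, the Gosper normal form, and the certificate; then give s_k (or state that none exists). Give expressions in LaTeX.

s_k = 3^{- k} \left(3 k + 4\right) \left(k + 3\right)!

Step 1: r(k) = (k + 4)*(10*k + 3*(k + 1)**2 + 26)/(3*(3*k**2 + 10*k + 16)).
A = k/3 + 4/3, B = 1, C = k**2 + 10*k/3 + 16/3.
f must satisfy (k/3 + 4/3)·f(k+1) − (1)·f(k) = k**2 + 10*k/3 + 16/3.
d = 1 from the (1,0,2) case.
Solving with deg f ≤ 1: f(k) = 3*k + 4.
So s_k = (B(k−1)f/C)·t_k = (3*(3*k + 4)/(3*k**2 + 10*k + 16))·t_k = (3*k + 4)*factorial(k + 3)/3**k.
Check: Δs_k = (3*k**2 + 10*k + 16)*factorial(k + 3)/(3*3**k). ✓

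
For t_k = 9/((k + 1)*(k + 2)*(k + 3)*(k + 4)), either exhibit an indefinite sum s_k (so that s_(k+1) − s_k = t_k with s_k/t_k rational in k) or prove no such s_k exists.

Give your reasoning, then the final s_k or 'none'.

r(k) = (k + 1)/(k + 5) after simplifying.
So A=k + 1 and B=k + 5, with C=1.
f must satisfy (k + 1)·f(k+1) − (k + 4)·f(k) = 1.
From deg A=1, deg B=1, deg C=0: d=3.
Solving with deg f ≤ 3: f(k) = k*(k**2 + 6*k + 11)/18.
R(k) = B(k−1)·f(k)/C(k) = k*(k + 4)*(k**2 + 6*k + 11)/18; s_k = R·t_k = k*(k**2 + 6*k + 11)/(2*(k + 1)*(k + 2)*(k + 3)).
Verify: 9/(k**4 + 10*k**3 + 35*k**2 + 50*k + 24) matches t_k.

s_k = k*(k**2 + 6*k + 11)/(2*(k + 1)*(k + 2)*(k + 3))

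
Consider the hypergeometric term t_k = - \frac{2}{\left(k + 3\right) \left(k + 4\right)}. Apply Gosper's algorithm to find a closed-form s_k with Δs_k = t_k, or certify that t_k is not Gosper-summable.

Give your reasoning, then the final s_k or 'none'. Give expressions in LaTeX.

t_(k+1)/t_k = (k + 3)/(k + 5).
Factor: A=k + 3; B=k + 5; C=1.
Set up (k + 3)·f(k+1) − (k + 4)·f(k) − (1) = 0.
deg f ≤ 1 (via 1,1,0).
A polynomial solution: f(k) = k/3.
Get s_k = R·t_k = -2*k/(3*k + 9) with R(k) = B(k−1)f(k)/C(k) = k*(k + 4)/3.
Verify: -2/(k**2 + 7*k + 12) matches t_k.

s_k = - \frac{2 k}{3 k + 9}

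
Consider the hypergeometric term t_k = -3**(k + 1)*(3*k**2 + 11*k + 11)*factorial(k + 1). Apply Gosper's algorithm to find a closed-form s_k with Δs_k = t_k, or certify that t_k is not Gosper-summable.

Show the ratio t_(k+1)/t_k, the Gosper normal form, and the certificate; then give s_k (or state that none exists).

Step 1: r(k) = 3*(3*k**3 + 23*k**2 + 59*k + 50)/(3*k**2 + 11*k + 11).
Normal form (A,B,C) = (3*k + 6, 1, k**2 + 11*k/3 + 11/3).
f must satisfy (3*k + 6)·f(k+1) − (1)·f(k) = k**2 + 11*k/3 + 11/3.
Degrees (1,0,2) ⇒ d ≤ 1.
Match coefficients ⇒ f(k) = (k + 1)/3.
Then R = B(k−1)f/C = (k + 1)/(3*k**2 + 11*k + 11), so s_k = R(k)·t_k = -3**(k + 1)*(k + 1)*factorial(k + 1).
Check: Δs_k = -3**(k + 1)*(3*k**2 + 11*k + 11)*factorial(k + 1). ✓

s_k = -3**(k + 1)*(k + 1)*factorial(k + 1)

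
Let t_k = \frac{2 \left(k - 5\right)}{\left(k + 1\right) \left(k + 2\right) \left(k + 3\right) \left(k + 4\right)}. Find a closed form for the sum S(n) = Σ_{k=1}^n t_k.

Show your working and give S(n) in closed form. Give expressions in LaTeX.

Step 1: r(k) = (k - 4)*(k + 1)/((k - 5)*(k + 5)).
Gosper form: A/B · C(k+1)/C(k) with A=k + 1, B=k + 5, C=k - 5.
f must satisfy (k + 1)·f(k+1) − (k + 4)·f(k) = k - 5.
d = 3 from the (1,1,1) case.
Solve for f: f(k) = -k*(k**2 + 6*k + 13)/4 (degree 3 ≤ 3).
Then R = B(k−1)f/C = -k*(k + 4)*(k**2 + 6*k + 13)/(4*(k - 5)), so s_k = R(k)·t_k = k*(-k**2 - 6*k - 13)/(2*(k + 1)*(k + 2)*(k + 3)).
Verify: 2*(k - 5)/(k**4 + 10*k**3 + 35*k**2 + 50*k + 24) matches t_k.
Σ_(k=1)^n t_k = s_(n+1) − s_(1) = ((-n**3 - 9*n**2 - 28*n - 20)/(2*(n**3 + 9*n**2 + 26*n + 24))) − (-5/12), i.e. n*(-n**2 - 9*n - 38)/(12*(n**3 + 9*n**2 + 26*n + 24)).

S(n) = \frac{n \left(- n^{2} - 9 n - 38\right)}{12 \left(n^{3} + 9 n^{2} + 26 n + 24\right)}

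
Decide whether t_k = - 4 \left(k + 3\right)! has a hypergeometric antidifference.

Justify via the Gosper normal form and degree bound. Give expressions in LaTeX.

No — key equation has no polynomial f.

t_(k+1)/t_k = k + 4.
Gosper form: A/B · C(k+1)/C(k) with A=k + 4, B=1, C=1.
Key eq: (k + 4)·f(k+1) = (1)·f(k) + (1).
Bound: deg f ≤ -1.
Bound -1 < 0, so the key equation has no polynomial solution.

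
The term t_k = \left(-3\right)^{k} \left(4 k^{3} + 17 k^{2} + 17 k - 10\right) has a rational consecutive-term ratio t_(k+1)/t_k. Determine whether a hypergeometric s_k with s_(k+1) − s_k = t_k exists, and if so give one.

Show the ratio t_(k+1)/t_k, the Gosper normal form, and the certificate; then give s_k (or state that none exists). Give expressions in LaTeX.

t_(k+1)/t_k = 3*(-4*k**3 - 29*k**2 - 63*k - 28)/(4*k**3 + 17*k**2 + 17*k - 10).
Gosper form: A/B · C(k+1)/C(k) with A=-3, B=1, C=k**3 + 17*k**2/4 + 17*k/4 - 5/2.
Set up (-3)·f(k+1) − (1)·f(k) − (k**3 + 17*k**2/4 + 17*k/4 - 5/2) = 0.
Bound: deg f ≤ 3.
Solve for f: f(k) = -(k**3 + 2*k**2 - k - 4)/4 (degree 3 ≤ 3).
R(k) = B(k−1)·f(k)/C(k) = -(k**3 + 2*k**2 - k - 4)/(4*k**3 + 17*k**2 + 17*k - 10); s_k = R·t_k = (-3)**k*(-k**3 - 2*k**2 + k + 4).
Verify: (-3)**k*(4*k**3 + 17*k**2 + 17*k - 10) matches t_k.

s_k = \left(-3\right)^{k} \left(- k^{3} - 2 k^{2} + k + 4\right)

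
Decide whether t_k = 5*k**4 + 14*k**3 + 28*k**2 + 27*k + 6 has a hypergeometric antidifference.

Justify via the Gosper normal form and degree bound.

Yes. s_k = k*(k**4 + k**3 + 4*k**2 + 3*k - 3).

Step 1: r(k) = (5*k**4 + 34*k**3 + 100*k**2 + 145*k + 80)/(5*k**4 + 14*k**3 + 28*k**2 + 27*k + 6).
So A=1 and B=1, with C=k**4 + 14*k**3/5 + 28*k**2/5 + 27*k/5 + 6/5.
Key eq: (1)·f(k+1) = (1)·f(k) + (k**4 + 14*k**3/5 + 28*k**2/5 + 27*k/5 + 6/5).
d = 5 from the (0,0,4) case.
Coefficient equations give f(k) = k*(k**4 + k**3 + 4*k**2 + 3*k - 3)/5.
So s_k = (B(k−1)f/C)·t_k = (k*(k**4 + k**3 + 4*k**2 + 3*k - 3)/(5*k**4 + 14*k**3 + 28*k**2 + 27*k + 6))·t_k = k*(k**4 + k**3 + 4*k**2 + 3*k - 3).
Check: Δs_k = 5*k**4 + 14*k**3 + 28*k**2 + 27*k + 6. ✓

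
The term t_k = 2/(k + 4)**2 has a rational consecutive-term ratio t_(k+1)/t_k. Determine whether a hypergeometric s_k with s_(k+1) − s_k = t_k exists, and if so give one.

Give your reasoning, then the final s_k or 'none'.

none — t_k is not Gosper-summable

Step 1: r(k) = (k + 4)**2/(k + 5)**2.
Factor: A=k**2 + 8*k + 16; B=k**2 + 10*k + 25; C=1.
Key eq: (k**2 + 8*k + 16)·f(k+1) = (k**2 + 8*k + 16)·f(k) + (1).
Bound: deg f ≤ 0.
Write f(k) = c0. Then LHS − RHS = -1, requiring -1 = 0: contradictory. No certificate.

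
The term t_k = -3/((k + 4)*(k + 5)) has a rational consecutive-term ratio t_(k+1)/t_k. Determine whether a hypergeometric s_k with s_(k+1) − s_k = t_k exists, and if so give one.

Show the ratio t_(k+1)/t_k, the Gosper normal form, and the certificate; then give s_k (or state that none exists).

s_k = -3*k/(4*k + 16)

t_(k+1)/t_k = (k + 4)/(k + 6).
Factor: A=k + 4; B=k + 6; C=1.
f must satisfy (k + 4)·f(k+1) − (k + 5)·f(k) = 1.
Degrees (1,1,0) ⇒ d ≤ 1.
Match coefficients ⇒ f(k) = k/4.
R(k) = B(k−1)·f(k)/C(k) = k*(k + 5)/4; s_k = R·t_k = -3*k/(4*k + 16).
Verify: -3/(k**2 + 9*k + 20) matches t_k.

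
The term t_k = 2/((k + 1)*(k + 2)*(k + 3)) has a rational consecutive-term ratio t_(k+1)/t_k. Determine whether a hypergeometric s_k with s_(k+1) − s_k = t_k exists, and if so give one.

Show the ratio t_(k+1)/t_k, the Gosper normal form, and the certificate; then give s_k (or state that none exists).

s_k = k*(k + 3)/(2*(k + 1)*(k + 2))

Step 1: r(k) = (k + 1)/(k + 4).
A = k + 1, B = k + 4, C = 1.
Key eq: (k + 1)·f(k+1) = (k + 3)·f(k) + (1).
Degrees (1,1,0) ⇒ d ≤ 2.
Match coefficients ⇒ f(k) = k*(k + 3)/4.
Get s_k = R·t_k = k*(k + 3)/(2*(k + 1)*(k + 2)) with R(k) = B(k−1)f(k)/C(k) = k*(k + 3)**2/4.
Verify: 2/(k**3 + 6*k**2 + 11*k + 6) matches t_k.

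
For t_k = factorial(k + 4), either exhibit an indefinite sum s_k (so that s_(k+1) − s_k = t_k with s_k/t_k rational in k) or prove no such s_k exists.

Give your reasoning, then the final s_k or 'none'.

none — t_k is not Gosper-summable

Step 1: r(k) = k + 5.
Gosper form: A/B · C(k+1)/C(k) with A=k + 5, B=1, C=1.
Set up (k + 5)·f(k+1) − (1)·f(k) − (1) = 0.
d = -1 from the (1,0,0) case.
deg f ≤ -1 is impossible — no certificate.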